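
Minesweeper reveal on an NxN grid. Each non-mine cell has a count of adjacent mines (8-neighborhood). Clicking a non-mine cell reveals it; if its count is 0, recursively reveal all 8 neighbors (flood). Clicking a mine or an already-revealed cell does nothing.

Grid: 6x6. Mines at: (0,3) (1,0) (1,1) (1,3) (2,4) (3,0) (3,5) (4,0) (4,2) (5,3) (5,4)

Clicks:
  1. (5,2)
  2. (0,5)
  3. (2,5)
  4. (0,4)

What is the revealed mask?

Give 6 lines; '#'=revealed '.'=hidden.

Answer: ....##
....##
.....#
......
......
..#...

Derivation:
Click 1 (5,2) count=2: revealed 1 new [(5,2)] -> total=1
Click 2 (0,5) count=0: revealed 4 new [(0,4) (0,5) (1,4) (1,5)] -> total=5
Click 3 (2,5) count=2: revealed 1 new [(2,5)] -> total=6
Click 4 (0,4) count=2: revealed 0 new [(none)] -> total=6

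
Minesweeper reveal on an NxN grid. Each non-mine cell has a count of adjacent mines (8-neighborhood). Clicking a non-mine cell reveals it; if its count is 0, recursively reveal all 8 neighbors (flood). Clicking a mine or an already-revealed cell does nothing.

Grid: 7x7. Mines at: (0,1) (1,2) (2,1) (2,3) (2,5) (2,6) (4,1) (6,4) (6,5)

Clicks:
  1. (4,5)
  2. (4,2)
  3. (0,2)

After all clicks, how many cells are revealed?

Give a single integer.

Click 1 (4,5) count=0: revealed 15 new [(3,2) (3,3) (3,4) (3,5) (3,6) (4,2) (4,3) (4,4) (4,5) (4,6) (5,2) (5,3) (5,4) (5,5) (5,6)] -> total=15
Click 2 (4,2) count=1: revealed 0 new [(none)] -> total=15
Click 3 (0,2) count=2: revealed 1 new [(0,2)] -> total=16

Answer: 16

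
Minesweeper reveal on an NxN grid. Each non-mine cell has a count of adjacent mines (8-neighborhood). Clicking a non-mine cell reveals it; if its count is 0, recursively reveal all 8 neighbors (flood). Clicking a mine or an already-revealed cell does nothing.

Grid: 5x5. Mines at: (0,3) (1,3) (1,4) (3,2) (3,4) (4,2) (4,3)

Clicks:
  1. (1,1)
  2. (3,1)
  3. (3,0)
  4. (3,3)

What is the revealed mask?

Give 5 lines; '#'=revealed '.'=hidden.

Click 1 (1,1) count=0: revealed 13 new [(0,0) (0,1) (0,2) (1,0) (1,1) (1,2) (2,0) (2,1) (2,2) (3,0) (3,1) (4,0) (4,1)] -> total=13
Click 2 (3,1) count=2: revealed 0 new [(none)] -> total=13
Click 3 (3,0) count=0: revealed 0 new [(none)] -> total=13
Click 4 (3,3) count=4: revealed 1 new [(3,3)] -> total=14

Answer: ###..
###..
###..
##.#.
##...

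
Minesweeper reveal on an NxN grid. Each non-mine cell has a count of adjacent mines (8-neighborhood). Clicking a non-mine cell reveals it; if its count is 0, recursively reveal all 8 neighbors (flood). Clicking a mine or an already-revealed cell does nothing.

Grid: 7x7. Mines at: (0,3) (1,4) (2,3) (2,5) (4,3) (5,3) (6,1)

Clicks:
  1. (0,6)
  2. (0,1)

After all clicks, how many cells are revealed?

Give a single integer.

Answer: 22

Derivation:
Click 1 (0,6) count=0: revealed 4 new [(0,5) (0,6) (1,5) (1,6)] -> total=4
Click 2 (0,1) count=0: revealed 18 new [(0,0) (0,1) (0,2) (1,0) (1,1) (1,2) (2,0) (2,1) (2,2) (3,0) (3,1) (3,2) (4,0) (4,1) (4,2) (5,0) (5,1) (5,2)] -> total=22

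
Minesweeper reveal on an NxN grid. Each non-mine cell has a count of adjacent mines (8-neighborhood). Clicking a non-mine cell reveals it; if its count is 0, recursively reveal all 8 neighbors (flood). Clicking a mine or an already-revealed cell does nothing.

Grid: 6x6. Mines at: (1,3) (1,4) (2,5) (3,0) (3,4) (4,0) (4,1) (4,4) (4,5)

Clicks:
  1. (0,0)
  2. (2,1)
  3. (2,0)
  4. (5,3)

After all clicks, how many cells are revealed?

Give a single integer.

Click 1 (0,0) count=0: revealed 9 new [(0,0) (0,1) (0,2) (1,0) (1,1) (1,2) (2,0) (2,1) (2,2)] -> total=9
Click 2 (2,1) count=1: revealed 0 new [(none)] -> total=9
Click 3 (2,0) count=1: revealed 0 new [(none)] -> total=9
Click 4 (5,3) count=1: revealed 1 new [(5,3)] -> total=10

Answer: 10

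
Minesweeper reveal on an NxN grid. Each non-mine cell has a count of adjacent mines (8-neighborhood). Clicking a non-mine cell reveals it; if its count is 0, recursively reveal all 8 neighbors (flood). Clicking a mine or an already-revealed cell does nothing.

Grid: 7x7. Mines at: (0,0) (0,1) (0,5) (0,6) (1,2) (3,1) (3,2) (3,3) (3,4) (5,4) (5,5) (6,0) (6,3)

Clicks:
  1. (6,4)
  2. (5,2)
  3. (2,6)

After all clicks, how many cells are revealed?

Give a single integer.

Click 1 (6,4) count=3: revealed 1 new [(6,4)] -> total=1
Click 2 (5,2) count=1: revealed 1 new [(5,2)] -> total=2
Click 3 (2,6) count=0: revealed 8 new [(1,5) (1,6) (2,5) (2,6) (3,5) (3,6) (4,5) (4,6)] -> total=10

Answer: 10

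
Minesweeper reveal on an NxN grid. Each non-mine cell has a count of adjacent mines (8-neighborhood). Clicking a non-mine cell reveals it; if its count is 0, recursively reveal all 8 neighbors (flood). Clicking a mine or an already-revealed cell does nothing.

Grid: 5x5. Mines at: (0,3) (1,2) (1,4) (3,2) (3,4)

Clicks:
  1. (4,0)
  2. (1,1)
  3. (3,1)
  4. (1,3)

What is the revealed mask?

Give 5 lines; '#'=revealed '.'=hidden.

Click 1 (4,0) count=0: revealed 10 new [(0,0) (0,1) (1,0) (1,1) (2,0) (2,1) (3,0) (3,1) (4,0) (4,1)] -> total=10
Click 2 (1,1) count=1: revealed 0 new [(none)] -> total=10
Click 3 (3,1) count=1: revealed 0 new [(none)] -> total=10
Click 4 (1,3) count=3: revealed 1 new [(1,3)] -> total=11

Answer: ##...
##.#.
##...
##...
##...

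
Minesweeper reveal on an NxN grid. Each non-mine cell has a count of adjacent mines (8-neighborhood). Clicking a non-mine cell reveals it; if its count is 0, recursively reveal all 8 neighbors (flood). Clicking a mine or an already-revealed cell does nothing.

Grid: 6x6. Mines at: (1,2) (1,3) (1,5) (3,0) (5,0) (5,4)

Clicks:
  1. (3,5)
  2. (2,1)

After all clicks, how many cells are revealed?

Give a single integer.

Answer: 18

Derivation:
Click 1 (3,5) count=0: revealed 18 new [(2,1) (2,2) (2,3) (2,4) (2,5) (3,1) (3,2) (3,3) (3,4) (3,5) (4,1) (4,2) (4,3) (4,4) (4,5) (5,1) (5,2) (5,3)] -> total=18
Click 2 (2,1) count=2: revealed 0 new [(none)] -> total=18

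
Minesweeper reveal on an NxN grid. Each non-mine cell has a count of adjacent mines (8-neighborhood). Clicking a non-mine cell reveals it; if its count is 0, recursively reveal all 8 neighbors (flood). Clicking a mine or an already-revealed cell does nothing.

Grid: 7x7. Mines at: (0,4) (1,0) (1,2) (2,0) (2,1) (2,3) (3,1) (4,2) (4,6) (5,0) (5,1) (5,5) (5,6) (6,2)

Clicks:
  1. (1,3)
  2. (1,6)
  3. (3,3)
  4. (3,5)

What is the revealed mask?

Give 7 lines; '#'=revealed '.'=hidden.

Click 1 (1,3) count=3: revealed 1 new [(1,3)] -> total=1
Click 2 (1,6) count=0: revealed 11 new [(0,5) (0,6) (1,4) (1,5) (1,6) (2,4) (2,5) (2,6) (3,4) (3,5) (3,6)] -> total=12
Click 3 (3,3) count=2: revealed 1 new [(3,3)] -> total=13
Click 4 (3,5) count=1: revealed 0 new [(none)] -> total=13

Answer: .....##
...####
....###
...####
.......
.......
.......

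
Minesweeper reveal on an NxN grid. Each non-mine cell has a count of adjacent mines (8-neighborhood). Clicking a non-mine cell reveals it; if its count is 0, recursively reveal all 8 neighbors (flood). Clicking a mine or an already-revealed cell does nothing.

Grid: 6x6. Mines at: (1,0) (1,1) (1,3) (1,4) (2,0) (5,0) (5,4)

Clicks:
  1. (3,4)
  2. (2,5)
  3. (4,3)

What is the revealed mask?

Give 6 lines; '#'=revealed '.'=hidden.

Answer: ......
......
.#####
.#####
.#####
.###..

Derivation:
Click 1 (3,4) count=0: revealed 18 new [(2,1) (2,2) (2,3) (2,4) (2,5) (3,1) (3,2) (3,3) (3,4) (3,5) (4,1) (4,2) (4,3) (4,4) (4,5) (5,1) (5,2) (5,3)] -> total=18
Click 2 (2,5) count=1: revealed 0 new [(none)] -> total=18
Click 3 (4,3) count=1: revealed 0 new [(none)] -> total=18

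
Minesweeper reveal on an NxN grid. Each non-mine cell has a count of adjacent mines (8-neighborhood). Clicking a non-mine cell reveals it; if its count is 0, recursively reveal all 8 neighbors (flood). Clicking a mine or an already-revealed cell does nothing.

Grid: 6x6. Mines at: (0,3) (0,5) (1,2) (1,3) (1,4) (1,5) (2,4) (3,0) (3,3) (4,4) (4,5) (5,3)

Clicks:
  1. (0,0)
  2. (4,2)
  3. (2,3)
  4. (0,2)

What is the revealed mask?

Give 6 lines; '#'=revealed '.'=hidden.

Click 1 (0,0) count=0: revealed 6 new [(0,0) (0,1) (1,0) (1,1) (2,0) (2,1)] -> total=6
Click 2 (4,2) count=2: revealed 1 new [(4,2)] -> total=7
Click 3 (2,3) count=5: revealed 1 new [(2,3)] -> total=8
Click 4 (0,2) count=3: revealed 1 new [(0,2)] -> total=9

Answer: ###...
##....
##.#..
......
..#...
......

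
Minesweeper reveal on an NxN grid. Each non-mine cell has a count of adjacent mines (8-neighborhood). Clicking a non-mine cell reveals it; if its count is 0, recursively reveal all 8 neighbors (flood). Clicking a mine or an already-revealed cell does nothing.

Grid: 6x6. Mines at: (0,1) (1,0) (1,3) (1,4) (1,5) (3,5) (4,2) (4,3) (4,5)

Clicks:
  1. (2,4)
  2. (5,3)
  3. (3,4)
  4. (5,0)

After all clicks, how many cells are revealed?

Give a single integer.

Answer: 11

Derivation:
Click 1 (2,4) count=4: revealed 1 new [(2,4)] -> total=1
Click 2 (5,3) count=2: revealed 1 new [(5,3)] -> total=2
Click 3 (3,4) count=3: revealed 1 new [(3,4)] -> total=3
Click 4 (5,0) count=0: revealed 8 new [(2,0) (2,1) (3,0) (3,1) (4,0) (4,1) (5,0) (5,1)] -> total=11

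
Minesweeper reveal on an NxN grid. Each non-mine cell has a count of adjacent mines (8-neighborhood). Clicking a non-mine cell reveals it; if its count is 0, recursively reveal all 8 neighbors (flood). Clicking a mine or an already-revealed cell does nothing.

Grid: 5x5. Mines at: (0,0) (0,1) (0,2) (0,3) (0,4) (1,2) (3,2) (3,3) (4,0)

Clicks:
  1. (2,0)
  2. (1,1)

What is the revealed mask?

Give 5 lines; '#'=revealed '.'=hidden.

Answer: .....
##...
##...
##...
.....

Derivation:
Click 1 (2,0) count=0: revealed 6 new [(1,0) (1,1) (2,0) (2,1) (3,0) (3,1)] -> total=6
Click 2 (1,1) count=4: revealed 0 new [(none)] -> total=6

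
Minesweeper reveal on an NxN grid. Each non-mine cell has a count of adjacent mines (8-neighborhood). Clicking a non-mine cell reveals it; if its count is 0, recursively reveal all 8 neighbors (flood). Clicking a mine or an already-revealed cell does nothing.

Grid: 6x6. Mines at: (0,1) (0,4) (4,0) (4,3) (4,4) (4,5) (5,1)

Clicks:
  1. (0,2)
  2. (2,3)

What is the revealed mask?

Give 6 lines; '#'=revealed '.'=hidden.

Answer: ..#...
######
######
######
......
......

Derivation:
Click 1 (0,2) count=1: revealed 1 new [(0,2)] -> total=1
Click 2 (2,3) count=0: revealed 18 new [(1,0) (1,1) (1,2) (1,3) (1,4) (1,5) (2,0) (2,1) (2,2) (2,3) (2,4) (2,5) (3,0) (3,1) (3,2) (3,3) (3,4) (3,5)] -> total=19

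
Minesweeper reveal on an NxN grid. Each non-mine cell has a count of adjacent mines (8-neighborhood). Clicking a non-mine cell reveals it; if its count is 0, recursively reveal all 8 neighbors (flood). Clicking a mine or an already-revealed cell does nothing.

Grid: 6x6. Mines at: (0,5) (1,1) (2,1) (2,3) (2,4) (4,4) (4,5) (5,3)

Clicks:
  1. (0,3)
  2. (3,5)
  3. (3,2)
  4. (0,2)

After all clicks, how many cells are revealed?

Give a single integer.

Click 1 (0,3) count=0: revealed 6 new [(0,2) (0,3) (0,4) (1,2) (1,3) (1,4)] -> total=6
Click 2 (3,5) count=3: revealed 1 new [(3,5)] -> total=7
Click 3 (3,2) count=2: revealed 1 new [(3,2)] -> total=8
Click 4 (0,2) count=1: revealed 0 new [(none)] -> total=8

Answer: 8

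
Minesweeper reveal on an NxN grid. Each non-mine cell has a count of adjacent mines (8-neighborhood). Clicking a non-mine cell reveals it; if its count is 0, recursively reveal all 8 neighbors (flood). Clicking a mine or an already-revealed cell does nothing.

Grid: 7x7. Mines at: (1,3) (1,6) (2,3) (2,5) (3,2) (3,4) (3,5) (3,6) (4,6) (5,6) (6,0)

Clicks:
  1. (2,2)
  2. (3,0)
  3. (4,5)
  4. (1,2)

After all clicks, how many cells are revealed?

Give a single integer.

Answer: 16

Derivation:
Click 1 (2,2) count=3: revealed 1 new [(2,2)] -> total=1
Click 2 (3,0) count=0: revealed 14 new [(0,0) (0,1) (0,2) (1,0) (1,1) (1,2) (2,0) (2,1) (3,0) (3,1) (4,0) (4,1) (5,0) (5,1)] -> total=15
Click 3 (4,5) count=5: revealed 1 new [(4,5)] -> total=16
Click 4 (1,2) count=2: revealed 0 new [(none)] -> total=16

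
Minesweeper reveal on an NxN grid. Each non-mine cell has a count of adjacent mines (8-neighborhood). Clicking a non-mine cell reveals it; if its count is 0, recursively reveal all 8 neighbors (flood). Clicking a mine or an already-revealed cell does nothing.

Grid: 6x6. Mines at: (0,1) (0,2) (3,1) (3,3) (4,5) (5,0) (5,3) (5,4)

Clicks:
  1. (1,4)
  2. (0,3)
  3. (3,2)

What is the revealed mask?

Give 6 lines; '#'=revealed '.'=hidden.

Click 1 (1,4) count=0: revealed 11 new [(0,3) (0,4) (0,5) (1,3) (1,4) (1,5) (2,3) (2,4) (2,5) (3,4) (3,5)] -> total=11
Click 2 (0,3) count=1: revealed 0 new [(none)] -> total=11
Click 3 (3,2) count=2: revealed 1 new [(3,2)] -> total=12

Answer: ...###
...###
...###
..#.##
......
......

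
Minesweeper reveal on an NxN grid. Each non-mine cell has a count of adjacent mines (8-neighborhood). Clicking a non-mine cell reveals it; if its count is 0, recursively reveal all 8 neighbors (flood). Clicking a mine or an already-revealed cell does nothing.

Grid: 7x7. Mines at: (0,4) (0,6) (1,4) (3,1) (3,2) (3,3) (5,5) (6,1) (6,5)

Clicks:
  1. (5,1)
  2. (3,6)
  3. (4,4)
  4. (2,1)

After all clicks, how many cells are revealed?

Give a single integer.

Click 1 (5,1) count=1: revealed 1 new [(5,1)] -> total=1
Click 2 (3,6) count=0: revealed 11 new [(1,5) (1,6) (2,4) (2,5) (2,6) (3,4) (3,5) (3,6) (4,4) (4,5) (4,6)] -> total=12
Click 3 (4,4) count=2: revealed 0 new [(none)] -> total=12
Click 4 (2,1) count=2: revealed 1 new [(2,1)] -> total=13

Answer: 13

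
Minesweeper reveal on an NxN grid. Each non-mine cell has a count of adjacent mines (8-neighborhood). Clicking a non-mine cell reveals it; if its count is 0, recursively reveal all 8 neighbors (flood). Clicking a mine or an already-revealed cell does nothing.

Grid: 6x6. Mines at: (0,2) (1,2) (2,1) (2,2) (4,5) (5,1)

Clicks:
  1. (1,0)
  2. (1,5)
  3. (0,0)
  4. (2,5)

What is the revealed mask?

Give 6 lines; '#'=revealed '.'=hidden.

Click 1 (1,0) count=1: revealed 1 new [(1,0)] -> total=1
Click 2 (1,5) count=0: revealed 12 new [(0,3) (0,4) (0,5) (1,3) (1,4) (1,5) (2,3) (2,4) (2,5) (3,3) (3,4) (3,5)] -> total=13
Click 3 (0,0) count=0: revealed 3 new [(0,0) (0,1) (1,1)] -> total=16
Click 4 (2,5) count=0: revealed 0 new [(none)] -> total=16

Answer: ##.###
##.###
...###
...###
......
......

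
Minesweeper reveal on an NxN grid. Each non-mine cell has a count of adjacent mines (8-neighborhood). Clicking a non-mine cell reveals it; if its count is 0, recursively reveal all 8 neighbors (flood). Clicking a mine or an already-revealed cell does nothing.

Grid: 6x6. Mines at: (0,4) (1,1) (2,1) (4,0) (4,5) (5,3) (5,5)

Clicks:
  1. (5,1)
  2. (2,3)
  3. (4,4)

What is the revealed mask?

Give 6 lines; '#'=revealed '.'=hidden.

Click 1 (5,1) count=1: revealed 1 new [(5,1)] -> total=1
Click 2 (2,3) count=0: revealed 15 new [(1,2) (1,3) (1,4) (1,5) (2,2) (2,3) (2,4) (2,5) (3,2) (3,3) (3,4) (3,5) (4,2) (4,3) (4,4)] -> total=16
Click 3 (4,4) count=3: revealed 0 new [(none)] -> total=16

Answer: ......
..####
..####
..####
..###.
.#....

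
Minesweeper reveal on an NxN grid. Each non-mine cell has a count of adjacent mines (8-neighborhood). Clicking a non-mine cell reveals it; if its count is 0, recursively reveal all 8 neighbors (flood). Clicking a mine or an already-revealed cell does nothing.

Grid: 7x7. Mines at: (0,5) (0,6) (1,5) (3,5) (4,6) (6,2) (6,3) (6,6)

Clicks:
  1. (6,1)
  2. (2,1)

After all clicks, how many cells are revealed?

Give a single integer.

Click 1 (6,1) count=1: revealed 1 new [(6,1)] -> total=1
Click 2 (2,1) count=0: revealed 31 new [(0,0) (0,1) (0,2) (0,3) (0,4) (1,0) (1,1) (1,2) (1,3) (1,4) (2,0) (2,1) (2,2) (2,3) (2,4) (3,0) (3,1) (3,2) (3,3) (3,4) (4,0) (4,1) (4,2) (4,3) (4,4) (5,0) (5,1) (5,2) (5,3) (5,4) (6,0)] -> total=32

Answer: 32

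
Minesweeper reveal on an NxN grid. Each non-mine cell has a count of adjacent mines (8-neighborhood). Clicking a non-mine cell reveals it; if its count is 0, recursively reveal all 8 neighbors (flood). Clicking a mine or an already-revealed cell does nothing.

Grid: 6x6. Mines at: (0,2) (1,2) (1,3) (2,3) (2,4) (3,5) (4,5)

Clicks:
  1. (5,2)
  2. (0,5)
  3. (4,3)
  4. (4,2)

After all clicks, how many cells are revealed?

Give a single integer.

Answer: 26

Derivation:
Click 1 (5,2) count=0: revealed 22 new [(0,0) (0,1) (1,0) (1,1) (2,0) (2,1) (2,2) (3,0) (3,1) (3,2) (3,3) (3,4) (4,0) (4,1) (4,2) (4,3) (4,4) (5,0) (5,1) (5,2) (5,3) (5,4)] -> total=22
Click 2 (0,5) count=0: revealed 4 new [(0,4) (0,5) (1,4) (1,5)] -> total=26
Click 3 (4,3) count=0: revealed 0 new [(none)] -> total=26
Click 4 (4,2) count=0: revealed 0 new [(none)] -> total=26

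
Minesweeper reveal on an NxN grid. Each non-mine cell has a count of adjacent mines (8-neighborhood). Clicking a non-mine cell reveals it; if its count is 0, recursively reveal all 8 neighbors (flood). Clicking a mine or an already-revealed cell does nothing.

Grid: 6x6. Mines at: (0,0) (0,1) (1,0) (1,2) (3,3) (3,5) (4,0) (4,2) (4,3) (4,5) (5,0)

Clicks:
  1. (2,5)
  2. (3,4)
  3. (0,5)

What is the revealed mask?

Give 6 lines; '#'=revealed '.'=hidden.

Answer: ...###
...###
...###
....#.
......
......

Derivation:
Click 1 (2,5) count=1: revealed 1 new [(2,5)] -> total=1
Click 2 (3,4) count=4: revealed 1 new [(3,4)] -> total=2
Click 3 (0,5) count=0: revealed 8 new [(0,3) (0,4) (0,5) (1,3) (1,4) (1,5) (2,3) (2,4)] -> total=10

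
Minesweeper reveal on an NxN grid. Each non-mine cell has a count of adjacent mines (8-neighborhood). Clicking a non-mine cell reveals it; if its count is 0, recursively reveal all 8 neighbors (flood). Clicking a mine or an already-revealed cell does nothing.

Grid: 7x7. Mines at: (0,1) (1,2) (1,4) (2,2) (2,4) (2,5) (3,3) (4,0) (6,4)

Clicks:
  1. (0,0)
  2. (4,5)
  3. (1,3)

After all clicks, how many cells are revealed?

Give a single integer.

Click 1 (0,0) count=1: revealed 1 new [(0,0)] -> total=1
Click 2 (4,5) count=0: revealed 11 new [(3,4) (3,5) (3,6) (4,4) (4,5) (4,6) (5,4) (5,5) (5,6) (6,5) (6,6)] -> total=12
Click 3 (1,3) count=4: revealed 1 new [(1,3)] -> total=13

Answer: 13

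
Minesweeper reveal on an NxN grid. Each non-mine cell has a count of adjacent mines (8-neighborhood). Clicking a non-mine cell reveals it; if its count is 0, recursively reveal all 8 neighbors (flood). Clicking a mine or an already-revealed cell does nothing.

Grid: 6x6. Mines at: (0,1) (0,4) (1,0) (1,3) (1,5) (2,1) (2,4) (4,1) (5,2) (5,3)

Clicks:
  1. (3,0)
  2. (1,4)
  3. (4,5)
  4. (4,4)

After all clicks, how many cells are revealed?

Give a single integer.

Answer: 8

Derivation:
Click 1 (3,0) count=2: revealed 1 new [(3,0)] -> total=1
Click 2 (1,4) count=4: revealed 1 new [(1,4)] -> total=2
Click 3 (4,5) count=0: revealed 6 new [(3,4) (3,5) (4,4) (4,5) (5,4) (5,5)] -> total=8
Click 4 (4,4) count=1: revealed 0 new [(none)] -> total=8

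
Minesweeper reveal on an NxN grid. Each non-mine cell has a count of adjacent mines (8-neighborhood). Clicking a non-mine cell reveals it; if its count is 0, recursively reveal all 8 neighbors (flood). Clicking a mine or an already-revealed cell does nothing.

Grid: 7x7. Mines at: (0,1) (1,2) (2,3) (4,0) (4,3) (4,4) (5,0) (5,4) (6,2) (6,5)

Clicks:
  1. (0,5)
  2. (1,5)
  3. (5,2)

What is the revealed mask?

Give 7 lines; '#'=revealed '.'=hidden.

Click 1 (0,5) count=0: revealed 18 new [(0,3) (0,4) (0,5) (0,6) (1,3) (1,4) (1,5) (1,6) (2,4) (2,5) (2,6) (3,4) (3,5) (3,6) (4,5) (4,6) (5,5) (5,6)] -> total=18
Click 2 (1,5) count=0: revealed 0 new [(none)] -> total=18
Click 3 (5,2) count=2: revealed 1 new [(5,2)] -> total=19

Answer: ...####
...####
....###
....###
.....##
..#..##
.......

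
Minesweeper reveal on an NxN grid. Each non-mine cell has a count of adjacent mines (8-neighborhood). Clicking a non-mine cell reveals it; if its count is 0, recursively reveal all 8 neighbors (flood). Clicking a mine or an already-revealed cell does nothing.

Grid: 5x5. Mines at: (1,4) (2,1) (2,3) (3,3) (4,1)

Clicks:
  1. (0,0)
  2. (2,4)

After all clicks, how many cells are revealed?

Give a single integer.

Click 1 (0,0) count=0: revealed 8 new [(0,0) (0,1) (0,2) (0,3) (1,0) (1,1) (1,2) (1,3)] -> total=8
Click 2 (2,4) count=3: revealed 1 new [(2,4)] -> total=9

Answer: 9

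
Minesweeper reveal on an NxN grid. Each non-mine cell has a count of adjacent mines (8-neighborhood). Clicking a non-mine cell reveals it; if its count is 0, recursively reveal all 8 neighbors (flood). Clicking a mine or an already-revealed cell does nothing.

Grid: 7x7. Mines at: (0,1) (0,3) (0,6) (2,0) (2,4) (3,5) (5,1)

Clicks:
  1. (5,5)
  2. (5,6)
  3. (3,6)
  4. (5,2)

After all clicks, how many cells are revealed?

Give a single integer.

Click 1 (5,5) count=0: revealed 26 new [(1,1) (1,2) (1,3) (2,1) (2,2) (2,3) (3,1) (3,2) (3,3) (3,4) (4,1) (4,2) (4,3) (4,4) (4,5) (4,6) (5,2) (5,3) (5,4) (5,5) (5,6) (6,2) (6,3) (6,4) (6,5) (6,6)] -> total=26
Click 2 (5,6) count=0: revealed 0 new [(none)] -> total=26
Click 3 (3,6) count=1: revealed 1 new [(3,6)] -> total=27
Click 4 (5,2) count=1: revealed 0 new [(none)] -> total=27

Answer: 27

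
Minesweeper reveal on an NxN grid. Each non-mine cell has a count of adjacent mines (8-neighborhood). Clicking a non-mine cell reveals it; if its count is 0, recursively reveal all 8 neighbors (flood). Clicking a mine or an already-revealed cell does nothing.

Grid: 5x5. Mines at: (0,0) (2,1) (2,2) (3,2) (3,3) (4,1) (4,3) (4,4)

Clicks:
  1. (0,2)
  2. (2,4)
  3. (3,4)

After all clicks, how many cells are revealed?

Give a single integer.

Answer: 11

Derivation:
Click 1 (0,2) count=0: revealed 10 new [(0,1) (0,2) (0,3) (0,4) (1,1) (1,2) (1,3) (1,4) (2,3) (2,4)] -> total=10
Click 2 (2,4) count=1: revealed 0 new [(none)] -> total=10
Click 3 (3,4) count=3: revealed 1 new [(3,4)] -> total=11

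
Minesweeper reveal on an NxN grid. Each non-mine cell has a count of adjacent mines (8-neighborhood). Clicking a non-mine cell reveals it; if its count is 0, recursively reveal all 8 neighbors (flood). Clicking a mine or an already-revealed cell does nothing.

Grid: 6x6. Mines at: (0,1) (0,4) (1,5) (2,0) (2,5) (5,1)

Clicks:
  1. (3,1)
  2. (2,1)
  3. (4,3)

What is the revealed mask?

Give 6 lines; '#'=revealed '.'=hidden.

Answer: ......
.####.
.####.
.#####
.#####
..####

Derivation:
Click 1 (3,1) count=1: revealed 1 new [(3,1)] -> total=1
Click 2 (2,1) count=1: revealed 1 new [(2,1)] -> total=2
Click 3 (4,3) count=0: revealed 20 new [(1,1) (1,2) (1,3) (1,4) (2,2) (2,3) (2,4) (3,2) (3,3) (3,4) (3,5) (4,1) (4,2) (4,3) (4,4) (4,5) (5,2) (5,3) (5,4) (5,5)] -> total=22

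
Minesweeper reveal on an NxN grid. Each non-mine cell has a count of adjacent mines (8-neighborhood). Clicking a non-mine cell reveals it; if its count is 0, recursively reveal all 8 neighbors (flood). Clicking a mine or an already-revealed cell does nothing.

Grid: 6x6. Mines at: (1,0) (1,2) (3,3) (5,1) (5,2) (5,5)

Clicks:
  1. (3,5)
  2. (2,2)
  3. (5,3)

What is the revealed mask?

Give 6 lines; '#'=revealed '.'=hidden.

Answer: ...###
...###
..####
....##
....##
...#..

Derivation:
Click 1 (3,5) count=0: revealed 13 new [(0,3) (0,4) (0,5) (1,3) (1,4) (1,5) (2,3) (2,4) (2,5) (3,4) (3,5) (4,4) (4,5)] -> total=13
Click 2 (2,2) count=2: revealed 1 new [(2,2)] -> total=14
Click 3 (5,3) count=1: revealed 1 new [(5,3)] -> total=15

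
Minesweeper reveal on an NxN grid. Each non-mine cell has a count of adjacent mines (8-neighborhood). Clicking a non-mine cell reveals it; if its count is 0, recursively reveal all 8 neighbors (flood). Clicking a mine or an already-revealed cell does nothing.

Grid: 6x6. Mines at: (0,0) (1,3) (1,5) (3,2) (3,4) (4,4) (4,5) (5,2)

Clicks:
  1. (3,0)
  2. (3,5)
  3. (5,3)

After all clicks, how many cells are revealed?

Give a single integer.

Answer: 12

Derivation:
Click 1 (3,0) count=0: revealed 10 new [(1,0) (1,1) (2,0) (2,1) (3,0) (3,1) (4,0) (4,1) (5,0) (5,1)] -> total=10
Click 2 (3,5) count=3: revealed 1 new [(3,5)] -> total=11
Click 3 (5,3) count=2: revealed 1 new [(5,3)] -> total=12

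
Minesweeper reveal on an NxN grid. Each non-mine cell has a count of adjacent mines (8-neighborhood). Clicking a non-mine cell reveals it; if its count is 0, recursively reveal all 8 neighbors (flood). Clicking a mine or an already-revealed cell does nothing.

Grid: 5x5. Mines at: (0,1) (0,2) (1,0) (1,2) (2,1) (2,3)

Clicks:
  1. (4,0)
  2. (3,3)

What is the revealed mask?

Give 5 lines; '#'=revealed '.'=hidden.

Click 1 (4,0) count=0: revealed 10 new [(3,0) (3,1) (3,2) (3,3) (3,4) (4,0) (4,1) (4,2) (4,3) (4,4)] -> total=10
Click 2 (3,3) count=1: revealed 0 new [(none)] -> total=10

Answer: .....
.....
.....
#####
#####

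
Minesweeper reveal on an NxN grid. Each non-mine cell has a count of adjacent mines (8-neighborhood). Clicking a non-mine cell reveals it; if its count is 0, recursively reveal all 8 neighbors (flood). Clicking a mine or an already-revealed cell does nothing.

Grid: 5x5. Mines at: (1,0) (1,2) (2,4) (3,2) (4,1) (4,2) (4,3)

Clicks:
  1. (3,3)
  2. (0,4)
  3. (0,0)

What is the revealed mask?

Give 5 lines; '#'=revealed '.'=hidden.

Click 1 (3,3) count=4: revealed 1 new [(3,3)] -> total=1
Click 2 (0,4) count=0: revealed 4 new [(0,3) (0,4) (1,3) (1,4)] -> total=5
Click 3 (0,0) count=1: revealed 1 new [(0,0)] -> total=6

Answer: #..##
...##
.....
...#.
.....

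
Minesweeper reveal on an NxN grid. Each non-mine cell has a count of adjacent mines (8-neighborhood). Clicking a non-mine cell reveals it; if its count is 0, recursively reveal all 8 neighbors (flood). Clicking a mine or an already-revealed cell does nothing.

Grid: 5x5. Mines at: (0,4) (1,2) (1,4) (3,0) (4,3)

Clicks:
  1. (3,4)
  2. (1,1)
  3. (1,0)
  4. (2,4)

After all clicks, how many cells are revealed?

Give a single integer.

Click 1 (3,4) count=1: revealed 1 new [(3,4)] -> total=1
Click 2 (1,1) count=1: revealed 1 new [(1,1)] -> total=2
Click 3 (1,0) count=0: revealed 5 new [(0,0) (0,1) (1,0) (2,0) (2,1)] -> total=7
Click 4 (2,4) count=1: revealed 1 new [(2,4)] -> total=8

Answer: 8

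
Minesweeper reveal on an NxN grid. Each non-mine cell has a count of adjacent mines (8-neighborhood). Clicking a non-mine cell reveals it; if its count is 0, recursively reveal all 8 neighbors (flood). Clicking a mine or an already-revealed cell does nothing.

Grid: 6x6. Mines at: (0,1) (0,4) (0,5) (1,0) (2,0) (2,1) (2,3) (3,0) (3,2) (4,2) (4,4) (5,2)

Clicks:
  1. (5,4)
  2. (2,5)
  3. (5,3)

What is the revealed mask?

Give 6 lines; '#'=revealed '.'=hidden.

Answer: ......
....##
....##
....##
......
...##.

Derivation:
Click 1 (5,4) count=1: revealed 1 new [(5,4)] -> total=1
Click 2 (2,5) count=0: revealed 6 new [(1,4) (1,5) (2,4) (2,5) (3,4) (3,5)] -> total=7
Click 3 (5,3) count=3: revealed 1 new [(5,3)] -> total=8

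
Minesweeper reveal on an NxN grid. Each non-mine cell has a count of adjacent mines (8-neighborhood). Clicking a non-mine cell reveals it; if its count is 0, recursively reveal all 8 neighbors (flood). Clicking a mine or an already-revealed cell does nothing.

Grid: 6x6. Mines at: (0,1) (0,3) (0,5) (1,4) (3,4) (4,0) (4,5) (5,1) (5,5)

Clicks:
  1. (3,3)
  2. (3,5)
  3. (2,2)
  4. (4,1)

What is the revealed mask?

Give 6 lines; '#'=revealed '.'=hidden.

Click 1 (3,3) count=1: revealed 1 new [(3,3)] -> total=1
Click 2 (3,5) count=2: revealed 1 new [(3,5)] -> total=2
Click 3 (2,2) count=0: revealed 14 new [(1,0) (1,1) (1,2) (1,3) (2,0) (2,1) (2,2) (2,3) (3,0) (3,1) (3,2) (4,1) (4,2) (4,3)] -> total=16
Click 4 (4,1) count=2: revealed 0 new [(none)] -> total=16

Answer: ......
####..
####..
####.#
.###..
......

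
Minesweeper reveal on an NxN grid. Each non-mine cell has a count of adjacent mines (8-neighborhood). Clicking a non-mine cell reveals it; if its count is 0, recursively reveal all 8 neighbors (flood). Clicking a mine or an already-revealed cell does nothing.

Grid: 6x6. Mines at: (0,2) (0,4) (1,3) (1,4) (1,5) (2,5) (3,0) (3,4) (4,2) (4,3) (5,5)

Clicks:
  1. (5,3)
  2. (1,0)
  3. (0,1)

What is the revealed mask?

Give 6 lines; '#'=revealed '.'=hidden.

Answer: ##....
##....
##....
......
......
...#..

Derivation:
Click 1 (5,3) count=2: revealed 1 new [(5,3)] -> total=1
Click 2 (1,0) count=0: revealed 6 new [(0,0) (0,1) (1,0) (1,1) (2,0) (2,1)] -> total=7
Click 3 (0,1) count=1: revealed 0 new [(none)] -> total=7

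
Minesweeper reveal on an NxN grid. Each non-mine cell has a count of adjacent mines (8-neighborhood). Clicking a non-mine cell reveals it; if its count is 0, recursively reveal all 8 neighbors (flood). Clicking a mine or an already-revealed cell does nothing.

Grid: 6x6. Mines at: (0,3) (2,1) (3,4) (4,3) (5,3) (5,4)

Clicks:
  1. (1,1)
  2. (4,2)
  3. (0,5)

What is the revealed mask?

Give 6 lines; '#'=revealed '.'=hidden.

Answer: ....##
.#..##
....##
......
..#...
......

Derivation:
Click 1 (1,1) count=1: revealed 1 new [(1,1)] -> total=1
Click 2 (4,2) count=2: revealed 1 new [(4,2)] -> total=2
Click 3 (0,5) count=0: revealed 6 new [(0,4) (0,5) (1,4) (1,5) (2,4) (2,5)] -> total=8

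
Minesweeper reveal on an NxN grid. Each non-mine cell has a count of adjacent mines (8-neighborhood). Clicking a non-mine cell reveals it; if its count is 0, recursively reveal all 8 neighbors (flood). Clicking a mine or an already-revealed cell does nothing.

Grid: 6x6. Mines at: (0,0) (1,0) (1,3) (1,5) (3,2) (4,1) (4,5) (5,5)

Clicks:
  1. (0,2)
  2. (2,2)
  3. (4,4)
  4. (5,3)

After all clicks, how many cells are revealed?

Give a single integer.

Answer: 8

Derivation:
Click 1 (0,2) count=1: revealed 1 new [(0,2)] -> total=1
Click 2 (2,2) count=2: revealed 1 new [(2,2)] -> total=2
Click 3 (4,4) count=2: revealed 1 new [(4,4)] -> total=3
Click 4 (5,3) count=0: revealed 5 new [(4,2) (4,3) (5,2) (5,3) (5,4)] -> total=8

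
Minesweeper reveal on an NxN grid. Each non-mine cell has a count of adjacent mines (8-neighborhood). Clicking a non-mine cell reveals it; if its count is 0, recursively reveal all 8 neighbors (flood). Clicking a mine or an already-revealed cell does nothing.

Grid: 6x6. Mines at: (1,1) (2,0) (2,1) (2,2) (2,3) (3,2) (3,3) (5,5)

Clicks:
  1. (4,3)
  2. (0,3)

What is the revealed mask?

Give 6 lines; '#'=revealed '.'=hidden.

Click 1 (4,3) count=2: revealed 1 new [(4,3)] -> total=1
Click 2 (0,3) count=0: revealed 14 new [(0,2) (0,3) (0,4) (0,5) (1,2) (1,3) (1,4) (1,5) (2,4) (2,5) (3,4) (3,5) (4,4) (4,5)] -> total=15

Answer: ..####
..####
....##
....##
...###
......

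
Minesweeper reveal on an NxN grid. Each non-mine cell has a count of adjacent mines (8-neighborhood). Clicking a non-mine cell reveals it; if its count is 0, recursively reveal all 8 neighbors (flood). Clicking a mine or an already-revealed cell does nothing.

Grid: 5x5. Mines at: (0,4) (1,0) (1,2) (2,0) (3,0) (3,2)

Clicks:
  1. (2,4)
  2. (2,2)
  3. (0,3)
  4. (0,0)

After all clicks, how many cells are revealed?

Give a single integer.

Click 1 (2,4) count=0: revealed 8 new [(1,3) (1,4) (2,3) (2,4) (3,3) (3,4) (4,3) (4,4)] -> total=8
Click 2 (2,2) count=2: revealed 1 new [(2,2)] -> total=9
Click 3 (0,3) count=2: revealed 1 new [(0,3)] -> total=10
Click 4 (0,0) count=1: revealed 1 new [(0,0)] -> total=11

Answer: 11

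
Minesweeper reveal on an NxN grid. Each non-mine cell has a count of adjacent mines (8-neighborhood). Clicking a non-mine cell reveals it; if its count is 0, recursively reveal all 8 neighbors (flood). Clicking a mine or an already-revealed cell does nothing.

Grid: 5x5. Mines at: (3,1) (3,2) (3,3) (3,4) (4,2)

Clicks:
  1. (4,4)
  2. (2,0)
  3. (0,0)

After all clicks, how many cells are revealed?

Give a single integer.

Click 1 (4,4) count=2: revealed 1 new [(4,4)] -> total=1
Click 2 (2,0) count=1: revealed 1 new [(2,0)] -> total=2
Click 3 (0,0) count=0: revealed 14 new [(0,0) (0,1) (0,2) (0,3) (0,4) (1,0) (1,1) (1,2) (1,3) (1,4) (2,1) (2,2) (2,3) (2,4)] -> total=16

Answer: 16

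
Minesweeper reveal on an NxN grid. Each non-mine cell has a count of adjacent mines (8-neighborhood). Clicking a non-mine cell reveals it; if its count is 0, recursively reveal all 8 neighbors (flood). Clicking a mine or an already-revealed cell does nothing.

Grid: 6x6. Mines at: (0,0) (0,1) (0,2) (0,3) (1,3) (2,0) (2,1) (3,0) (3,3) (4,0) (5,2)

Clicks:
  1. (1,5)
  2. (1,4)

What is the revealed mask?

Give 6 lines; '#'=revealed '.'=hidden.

Answer: ....##
....##
....##
....##
...###
...###

Derivation:
Click 1 (1,5) count=0: revealed 14 new [(0,4) (0,5) (1,4) (1,5) (2,4) (2,5) (3,4) (3,5) (4,3) (4,4) (4,5) (5,3) (5,4) (5,5)] -> total=14
Click 2 (1,4) count=2: revealed 0 new [(none)] -> total=14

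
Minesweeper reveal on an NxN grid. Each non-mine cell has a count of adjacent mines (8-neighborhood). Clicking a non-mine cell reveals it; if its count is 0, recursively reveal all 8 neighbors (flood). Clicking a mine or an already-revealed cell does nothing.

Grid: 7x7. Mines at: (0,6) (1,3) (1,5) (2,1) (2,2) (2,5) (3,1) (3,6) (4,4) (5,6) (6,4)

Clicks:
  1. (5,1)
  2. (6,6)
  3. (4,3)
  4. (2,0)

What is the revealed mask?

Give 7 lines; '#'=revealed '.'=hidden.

Answer: .......
.......
#......
.......
####...
####...
####..#

Derivation:
Click 1 (5,1) count=0: revealed 12 new [(4,0) (4,1) (4,2) (4,3) (5,0) (5,1) (5,2) (5,3) (6,0) (6,1) (6,2) (6,3)] -> total=12
Click 2 (6,6) count=1: revealed 1 new [(6,6)] -> total=13
Click 3 (4,3) count=1: revealed 0 new [(none)] -> total=13
Click 4 (2,0) count=2: revealed 1 new [(2,0)] -> total=14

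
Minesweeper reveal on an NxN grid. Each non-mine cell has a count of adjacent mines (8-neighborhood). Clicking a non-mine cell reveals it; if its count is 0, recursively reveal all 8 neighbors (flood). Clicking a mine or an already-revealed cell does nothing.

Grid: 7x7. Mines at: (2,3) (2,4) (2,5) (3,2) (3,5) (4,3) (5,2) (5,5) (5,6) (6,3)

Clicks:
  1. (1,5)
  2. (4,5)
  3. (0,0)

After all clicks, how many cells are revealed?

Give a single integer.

Answer: 26

Derivation:
Click 1 (1,5) count=2: revealed 1 new [(1,5)] -> total=1
Click 2 (4,5) count=3: revealed 1 new [(4,5)] -> total=2
Click 3 (0,0) count=0: revealed 24 new [(0,0) (0,1) (0,2) (0,3) (0,4) (0,5) (0,6) (1,0) (1,1) (1,2) (1,3) (1,4) (1,6) (2,0) (2,1) (2,2) (3,0) (3,1) (4,0) (4,1) (5,0) (5,1) (6,0) (6,1)] -> total=26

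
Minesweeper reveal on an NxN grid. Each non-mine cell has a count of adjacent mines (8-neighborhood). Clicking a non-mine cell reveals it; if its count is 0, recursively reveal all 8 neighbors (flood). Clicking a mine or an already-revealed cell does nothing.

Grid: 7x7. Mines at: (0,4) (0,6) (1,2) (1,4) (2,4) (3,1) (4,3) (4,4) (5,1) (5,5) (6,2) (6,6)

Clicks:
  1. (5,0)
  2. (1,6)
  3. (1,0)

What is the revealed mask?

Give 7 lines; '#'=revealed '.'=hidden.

Click 1 (5,0) count=1: revealed 1 new [(5,0)] -> total=1
Click 2 (1,6) count=1: revealed 1 new [(1,6)] -> total=2
Click 3 (1,0) count=0: revealed 6 new [(0,0) (0,1) (1,0) (1,1) (2,0) (2,1)] -> total=8

Answer: ##.....
##....#
##.....
.......
.......
#......
.......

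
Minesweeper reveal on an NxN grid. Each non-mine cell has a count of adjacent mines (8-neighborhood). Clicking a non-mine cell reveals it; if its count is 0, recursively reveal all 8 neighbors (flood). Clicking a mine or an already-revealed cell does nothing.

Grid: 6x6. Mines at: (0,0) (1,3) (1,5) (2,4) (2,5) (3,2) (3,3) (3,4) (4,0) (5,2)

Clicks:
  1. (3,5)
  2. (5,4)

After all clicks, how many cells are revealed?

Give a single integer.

Click 1 (3,5) count=3: revealed 1 new [(3,5)] -> total=1
Click 2 (5,4) count=0: revealed 6 new [(4,3) (4,4) (4,5) (5,3) (5,4) (5,5)] -> total=7

Answer: 7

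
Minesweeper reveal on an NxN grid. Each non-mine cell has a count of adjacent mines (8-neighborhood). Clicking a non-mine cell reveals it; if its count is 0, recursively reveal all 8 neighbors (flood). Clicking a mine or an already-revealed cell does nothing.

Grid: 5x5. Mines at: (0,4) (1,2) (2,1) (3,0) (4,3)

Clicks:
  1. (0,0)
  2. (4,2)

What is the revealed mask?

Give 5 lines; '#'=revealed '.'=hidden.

Click 1 (0,0) count=0: revealed 4 new [(0,0) (0,1) (1,0) (1,1)] -> total=4
Click 2 (4,2) count=1: revealed 1 new [(4,2)] -> total=5

Answer: ##...
##...
.....
.....
..#..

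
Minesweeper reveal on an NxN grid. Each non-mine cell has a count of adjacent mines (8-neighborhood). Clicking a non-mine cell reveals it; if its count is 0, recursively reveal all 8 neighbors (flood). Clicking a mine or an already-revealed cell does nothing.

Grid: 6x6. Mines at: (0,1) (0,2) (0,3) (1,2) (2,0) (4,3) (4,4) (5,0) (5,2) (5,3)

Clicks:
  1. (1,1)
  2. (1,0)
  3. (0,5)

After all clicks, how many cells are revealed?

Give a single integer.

Click 1 (1,1) count=4: revealed 1 new [(1,1)] -> total=1
Click 2 (1,0) count=2: revealed 1 new [(1,0)] -> total=2
Click 3 (0,5) count=0: revealed 11 new [(0,4) (0,5) (1,3) (1,4) (1,5) (2,3) (2,4) (2,5) (3,3) (3,4) (3,5)] -> total=13

Answer: 13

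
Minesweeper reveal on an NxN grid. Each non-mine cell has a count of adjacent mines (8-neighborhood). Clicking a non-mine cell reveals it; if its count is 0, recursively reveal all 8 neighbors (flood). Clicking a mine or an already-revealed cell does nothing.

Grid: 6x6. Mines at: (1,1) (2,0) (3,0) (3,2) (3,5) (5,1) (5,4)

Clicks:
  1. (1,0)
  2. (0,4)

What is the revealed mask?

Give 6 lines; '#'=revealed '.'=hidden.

Click 1 (1,0) count=2: revealed 1 new [(1,0)] -> total=1
Click 2 (0,4) count=0: revealed 12 new [(0,2) (0,3) (0,4) (0,5) (1,2) (1,3) (1,4) (1,5) (2,2) (2,3) (2,4) (2,5)] -> total=13

Answer: ..####
#.####
..####
......
......
......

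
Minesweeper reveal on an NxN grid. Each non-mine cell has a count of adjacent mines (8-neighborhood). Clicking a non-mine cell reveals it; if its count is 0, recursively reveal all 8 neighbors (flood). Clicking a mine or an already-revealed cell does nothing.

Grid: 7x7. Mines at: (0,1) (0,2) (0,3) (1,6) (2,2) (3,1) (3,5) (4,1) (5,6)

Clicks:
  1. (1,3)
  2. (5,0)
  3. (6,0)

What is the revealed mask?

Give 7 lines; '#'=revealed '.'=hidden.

Click 1 (1,3) count=3: revealed 1 new [(1,3)] -> total=1
Click 2 (5,0) count=1: revealed 1 new [(5,0)] -> total=2
Click 3 (6,0) count=0: revealed 18 new [(3,2) (3,3) (3,4) (4,2) (4,3) (4,4) (4,5) (5,1) (5,2) (5,3) (5,4) (5,5) (6,0) (6,1) (6,2) (6,3) (6,4) (6,5)] -> total=20

Answer: .......
...#...
.......
..###..
..####.
######.
######.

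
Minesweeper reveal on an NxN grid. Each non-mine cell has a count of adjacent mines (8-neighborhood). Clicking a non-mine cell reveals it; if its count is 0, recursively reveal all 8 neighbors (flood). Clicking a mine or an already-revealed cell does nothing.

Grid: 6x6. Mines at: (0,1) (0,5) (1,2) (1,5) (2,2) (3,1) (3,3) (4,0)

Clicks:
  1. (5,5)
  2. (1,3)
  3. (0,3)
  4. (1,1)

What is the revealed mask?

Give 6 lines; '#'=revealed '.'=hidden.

Click 1 (5,5) count=0: revealed 14 new [(2,4) (2,5) (3,4) (3,5) (4,1) (4,2) (4,3) (4,4) (4,5) (5,1) (5,2) (5,3) (5,4) (5,5)] -> total=14
Click 2 (1,3) count=2: revealed 1 new [(1,3)] -> total=15
Click 3 (0,3) count=1: revealed 1 new [(0,3)] -> total=16
Click 4 (1,1) count=3: revealed 1 new [(1,1)] -> total=17

Answer: ...#..
.#.#..
....##
....##
.#####
.#####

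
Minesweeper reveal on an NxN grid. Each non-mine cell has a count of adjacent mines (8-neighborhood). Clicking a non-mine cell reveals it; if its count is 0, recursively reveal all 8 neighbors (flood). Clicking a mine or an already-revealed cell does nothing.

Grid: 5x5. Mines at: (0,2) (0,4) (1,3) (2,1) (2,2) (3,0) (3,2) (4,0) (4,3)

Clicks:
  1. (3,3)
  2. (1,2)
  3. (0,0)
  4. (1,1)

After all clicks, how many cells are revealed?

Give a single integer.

Answer: 6

Derivation:
Click 1 (3,3) count=3: revealed 1 new [(3,3)] -> total=1
Click 2 (1,2) count=4: revealed 1 new [(1,2)] -> total=2
Click 3 (0,0) count=0: revealed 4 new [(0,0) (0,1) (1,0) (1,1)] -> total=6
Click 4 (1,1) count=3: revealed 0 new [(none)] -> total=6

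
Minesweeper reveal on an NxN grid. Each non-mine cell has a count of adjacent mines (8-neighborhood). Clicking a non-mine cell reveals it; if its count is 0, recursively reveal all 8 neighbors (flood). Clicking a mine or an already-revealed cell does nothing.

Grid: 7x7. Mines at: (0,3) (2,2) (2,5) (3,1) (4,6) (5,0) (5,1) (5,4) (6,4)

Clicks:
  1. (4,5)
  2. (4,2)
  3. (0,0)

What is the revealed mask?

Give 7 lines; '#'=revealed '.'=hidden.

Answer: ###....
###....
##.....
.......
..#..#.
.......
.......

Derivation:
Click 1 (4,5) count=2: revealed 1 new [(4,5)] -> total=1
Click 2 (4,2) count=2: revealed 1 new [(4,2)] -> total=2
Click 3 (0,0) count=0: revealed 8 new [(0,0) (0,1) (0,2) (1,0) (1,1) (1,2) (2,0) (2,1)] -> total=10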